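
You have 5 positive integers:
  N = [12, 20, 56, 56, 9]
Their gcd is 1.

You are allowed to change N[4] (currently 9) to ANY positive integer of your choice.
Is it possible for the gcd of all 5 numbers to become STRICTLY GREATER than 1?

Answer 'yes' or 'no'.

Current gcd = 1
gcd of all OTHER numbers (without N[4]=9): gcd([12, 20, 56, 56]) = 4
The new gcd after any change is gcd(4, new_value).
This can be at most 4.
Since 4 > old gcd 1, the gcd CAN increase (e.g., set N[4] = 4).

Answer: yes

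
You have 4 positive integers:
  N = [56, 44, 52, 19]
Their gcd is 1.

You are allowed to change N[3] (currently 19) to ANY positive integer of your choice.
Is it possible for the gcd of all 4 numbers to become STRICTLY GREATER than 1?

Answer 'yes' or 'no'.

Current gcd = 1
gcd of all OTHER numbers (without N[3]=19): gcd([56, 44, 52]) = 4
The new gcd after any change is gcd(4, new_value).
This can be at most 4.
Since 4 > old gcd 1, the gcd CAN increase (e.g., set N[3] = 4).

Answer: yes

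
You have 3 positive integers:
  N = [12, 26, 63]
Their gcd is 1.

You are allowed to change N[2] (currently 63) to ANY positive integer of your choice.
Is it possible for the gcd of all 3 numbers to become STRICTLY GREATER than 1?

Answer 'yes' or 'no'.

Answer: yes

Derivation:
Current gcd = 1
gcd of all OTHER numbers (without N[2]=63): gcd([12, 26]) = 2
The new gcd after any change is gcd(2, new_value).
This can be at most 2.
Since 2 > old gcd 1, the gcd CAN increase (e.g., set N[2] = 2).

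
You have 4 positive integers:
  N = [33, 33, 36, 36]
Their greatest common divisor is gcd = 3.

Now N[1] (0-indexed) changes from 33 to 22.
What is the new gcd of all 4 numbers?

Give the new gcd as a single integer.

Answer: 1

Derivation:
Numbers: [33, 33, 36, 36], gcd = 3
Change: index 1, 33 -> 22
gcd of the OTHER numbers (without index 1): gcd([33, 36, 36]) = 3
New gcd = gcd(g_others, new_val) = gcd(3, 22) = 1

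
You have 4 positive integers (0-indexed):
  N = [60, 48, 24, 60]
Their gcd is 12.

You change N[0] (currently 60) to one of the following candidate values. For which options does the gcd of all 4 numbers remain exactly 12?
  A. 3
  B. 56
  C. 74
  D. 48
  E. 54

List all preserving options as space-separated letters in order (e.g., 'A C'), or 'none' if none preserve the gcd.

Old gcd = 12; gcd of others (without N[0]) = 12
New gcd for candidate v: gcd(12, v). Preserves old gcd iff gcd(12, v) = 12.
  Option A: v=3, gcd(12,3)=3 -> changes
  Option B: v=56, gcd(12,56)=4 -> changes
  Option C: v=74, gcd(12,74)=2 -> changes
  Option D: v=48, gcd(12,48)=12 -> preserves
  Option E: v=54, gcd(12,54)=6 -> changes

Answer: D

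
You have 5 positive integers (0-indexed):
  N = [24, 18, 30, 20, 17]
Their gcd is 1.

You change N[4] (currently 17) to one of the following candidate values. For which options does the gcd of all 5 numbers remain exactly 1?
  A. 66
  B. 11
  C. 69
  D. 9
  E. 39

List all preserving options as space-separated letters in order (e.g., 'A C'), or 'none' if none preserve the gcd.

Old gcd = 1; gcd of others (without N[4]) = 2
New gcd for candidate v: gcd(2, v). Preserves old gcd iff gcd(2, v) = 1.
  Option A: v=66, gcd(2,66)=2 -> changes
  Option B: v=11, gcd(2,11)=1 -> preserves
  Option C: v=69, gcd(2,69)=1 -> preserves
  Option D: v=9, gcd(2,9)=1 -> preserves
  Option E: v=39, gcd(2,39)=1 -> preserves

Answer: B C D E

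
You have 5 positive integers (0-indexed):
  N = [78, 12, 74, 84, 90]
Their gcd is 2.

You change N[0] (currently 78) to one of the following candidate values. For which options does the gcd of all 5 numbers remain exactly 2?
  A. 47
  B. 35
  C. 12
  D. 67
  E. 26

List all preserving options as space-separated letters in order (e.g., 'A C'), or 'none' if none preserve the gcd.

Old gcd = 2; gcd of others (without N[0]) = 2
New gcd for candidate v: gcd(2, v). Preserves old gcd iff gcd(2, v) = 2.
  Option A: v=47, gcd(2,47)=1 -> changes
  Option B: v=35, gcd(2,35)=1 -> changes
  Option C: v=12, gcd(2,12)=2 -> preserves
  Option D: v=67, gcd(2,67)=1 -> changes
  Option E: v=26, gcd(2,26)=2 -> preserves

Answer: C E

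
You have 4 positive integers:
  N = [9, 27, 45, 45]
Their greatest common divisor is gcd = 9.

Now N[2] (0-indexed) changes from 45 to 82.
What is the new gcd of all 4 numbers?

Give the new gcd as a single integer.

Answer: 1

Derivation:
Numbers: [9, 27, 45, 45], gcd = 9
Change: index 2, 45 -> 82
gcd of the OTHER numbers (without index 2): gcd([9, 27, 45]) = 9
New gcd = gcd(g_others, new_val) = gcd(9, 82) = 1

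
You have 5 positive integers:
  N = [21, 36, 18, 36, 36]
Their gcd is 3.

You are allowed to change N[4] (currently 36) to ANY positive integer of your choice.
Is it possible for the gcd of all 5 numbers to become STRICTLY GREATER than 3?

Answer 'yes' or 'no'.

Current gcd = 3
gcd of all OTHER numbers (without N[4]=36): gcd([21, 36, 18, 36]) = 3
The new gcd after any change is gcd(3, new_value).
This can be at most 3.
Since 3 = old gcd 3, the gcd can only stay the same or decrease.

Answer: no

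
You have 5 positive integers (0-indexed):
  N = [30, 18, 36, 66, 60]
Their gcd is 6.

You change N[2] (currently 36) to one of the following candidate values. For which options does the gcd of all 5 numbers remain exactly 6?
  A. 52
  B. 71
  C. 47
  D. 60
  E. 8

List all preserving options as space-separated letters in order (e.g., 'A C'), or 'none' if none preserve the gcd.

Answer: D

Derivation:
Old gcd = 6; gcd of others (without N[2]) = 6
New gcd for candidate v: gcd(6, v). Preserves old gcd iff gcd(6, v) = 6.
  Option A: v=52, gcd(6,52)=2 -> changes
  Option B: v=71, gcd(6,71)=1 -> changes
  Option C: v=47, gcd(6,47)=1 -> changes
  Option D: v=60, gcd(6,60)=6 -> preserves
  Option E: v=8, gcd(6,8)=2 -> changes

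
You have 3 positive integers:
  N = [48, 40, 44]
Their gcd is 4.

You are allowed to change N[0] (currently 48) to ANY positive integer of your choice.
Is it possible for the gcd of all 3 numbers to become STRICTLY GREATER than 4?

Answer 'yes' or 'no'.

Current gcd = 4
gcd of all OTHER numbers (without N[0]=48): gcd([40, 44]) = 4
The new gcd after any change is gcd(4, new_value).
This can be at most 4.
Since 4 = old gcd 4, the gcd can only stay the same or decrease.

Answer: no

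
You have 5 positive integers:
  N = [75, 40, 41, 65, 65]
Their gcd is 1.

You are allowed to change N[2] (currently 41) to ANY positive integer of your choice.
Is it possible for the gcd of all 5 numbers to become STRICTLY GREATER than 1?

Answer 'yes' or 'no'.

Answer: yes

Derivation:
Current gcd = 1
gcd of all OTHER numbers (without N[2]=41): gcd([75, 40, 65, 65]) = 5
The new gcd after any change is gcd(5, new_value).
This can be at most 5.
Since 5 > old gcd 1, the gcd CAN increase (e.g., set N[2] = 5).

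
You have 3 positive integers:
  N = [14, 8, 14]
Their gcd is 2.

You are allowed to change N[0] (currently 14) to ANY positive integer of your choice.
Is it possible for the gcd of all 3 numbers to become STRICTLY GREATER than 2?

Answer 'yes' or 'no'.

Current gcd = 2
gcd of all OTHER numbers (without N[0]=14): gcd([8, 14]) = 2
The new gcd after any change is gcd(2, new_value).
This can be at most 2.
Since 2 = old gcd 2, the gcd can only stay the same or decrease.

Answer: no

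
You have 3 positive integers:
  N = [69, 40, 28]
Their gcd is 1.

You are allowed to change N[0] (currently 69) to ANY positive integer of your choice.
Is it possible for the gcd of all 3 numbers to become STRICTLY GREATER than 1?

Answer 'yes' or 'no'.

Answer: yes

Derivation:
Current gcd = 1
gcd of all OTHER numbers (without N[0]=69): gcd([40, 28]) = 4
The new gcd after any change is gcd(4, new_value).
This can be at most 4.
Since 4 > old gcd 1, the gcd CAN increase (e.g., set N[0] = 4).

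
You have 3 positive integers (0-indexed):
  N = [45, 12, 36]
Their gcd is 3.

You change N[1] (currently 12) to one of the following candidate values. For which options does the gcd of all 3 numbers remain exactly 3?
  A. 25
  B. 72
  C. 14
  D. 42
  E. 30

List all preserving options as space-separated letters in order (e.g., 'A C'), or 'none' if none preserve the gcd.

Answer: D E

Derivation:
Old gcd = 3; gcd of others (without N[1]) = 9
New gcd for candidate v: gcd(9, v). Preserves old gcd iff gcd(9, v) = 3.
  Option A: v=25, gcd(9,25)=1 -> changes
  Option B: v=72, gcd(9,72)=9 -> changes
  Option C: v=14, gcd(9,14)=1 -> changes
  Option D: v=42, gcd(9,42)=3 -> preserves
  Option E: v=30, gcd(9,30)=3 -> preserves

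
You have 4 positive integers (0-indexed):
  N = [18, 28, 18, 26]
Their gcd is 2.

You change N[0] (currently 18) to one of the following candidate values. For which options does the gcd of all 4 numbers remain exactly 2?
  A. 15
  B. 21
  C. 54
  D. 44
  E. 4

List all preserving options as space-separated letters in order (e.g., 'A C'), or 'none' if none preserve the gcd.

Answer: C D E

Derivation:
Old gcd = 2; gcd of others (without N[0]) = 2
New gcd for candidate v: gcd(2, v). Preserves old gcd iff gcd(2, v) = 2.
  Option A: v=15, gcd(2,15)=1 -> changes
  Option B: v=21, gcd(2,21)=1 -> changes
  Option C: v=54, gcd(2,54)=2 -> preserves
  Option D: v=44, gcd(2,44)=2 -> preserves
  Option E: v=4, gcd(2,4)=2 -> preserves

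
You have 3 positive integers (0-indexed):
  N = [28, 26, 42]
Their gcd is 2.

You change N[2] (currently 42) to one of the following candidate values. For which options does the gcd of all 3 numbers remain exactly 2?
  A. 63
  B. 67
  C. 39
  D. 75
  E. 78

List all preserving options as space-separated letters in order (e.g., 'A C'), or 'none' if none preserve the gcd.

Answer: E

Derivation:
Old gcd = 2; gcd of others (without N[2]) = 2
New gcd for candidate v: gcd(2, v). Preserves old gcd iff gcd(2, v) = 2.
  Option A: v=63, gcd(2,63)=1 -> changes
  Option B: v=67, gcd(2,67)=1 -> changes
  Option C: v=39, gcd(2,39)=1 -> changes
  Option D: v=75, gcd(2,75)=1 -> changes
  Option E: v=78, gcd(2,78)=2 -> preserves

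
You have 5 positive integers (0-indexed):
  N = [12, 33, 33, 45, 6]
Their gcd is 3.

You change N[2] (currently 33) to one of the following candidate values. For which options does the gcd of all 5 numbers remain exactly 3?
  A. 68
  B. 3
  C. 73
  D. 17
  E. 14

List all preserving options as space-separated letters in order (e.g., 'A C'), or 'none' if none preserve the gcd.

Answer: B

Derivation:
Old gcd = 3; gcd of others (without N[2]) = 3
New gcd for candidate v: gcd(3, v). Preserves old gcd iff gcd(3, v) = 3.
  Option A: v=68, gcd(3,68)=1 -> changes
  Option B: v=3, gcd(3,3)=3 -> preserves
  Option C: v=73, gcd(3,73)=1 -> changes
  Option D: v=17, gcd(3,17)=1 -> changes
  Option E: v=14, gcd(3,14)=1 -> changes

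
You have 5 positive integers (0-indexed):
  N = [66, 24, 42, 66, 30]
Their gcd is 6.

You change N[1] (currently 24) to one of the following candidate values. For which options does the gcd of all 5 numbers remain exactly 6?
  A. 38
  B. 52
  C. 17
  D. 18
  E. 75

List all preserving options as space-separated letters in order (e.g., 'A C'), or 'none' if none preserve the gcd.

Answer: D

Derivation:
Old gcd = 6; gcd of others (without N[1]) = 6
New gcd for candidate v: gcd(6, v). Preserves old gcd iff gcd(6, v) = 6.
  Option A: v=38, gcd(6,38)=2 -> changes
  Option B: v=52, gcd(6,52)=2 -> changes
  Option C: v=17, gcd(6,17)=1 -> changes
  Option D: v=18, gcd(6,18)=6 -> preserves
  Option E: v=75, gcd(6,75)=3 -> changes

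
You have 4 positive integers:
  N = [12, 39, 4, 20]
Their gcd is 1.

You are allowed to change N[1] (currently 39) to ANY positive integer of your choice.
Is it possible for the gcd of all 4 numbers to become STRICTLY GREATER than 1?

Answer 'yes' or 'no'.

Current gcd = 1
gcd of all OTHER numbers (without N[1]=39): gcd([12, 4, 20]) = 4
The new gcd after any change is gcd(4, new_value).
This can be at most 4.
Since 4 > old gcd 1, the gcd CAN increase (e.g., set N[1] = 4).

Answer: yes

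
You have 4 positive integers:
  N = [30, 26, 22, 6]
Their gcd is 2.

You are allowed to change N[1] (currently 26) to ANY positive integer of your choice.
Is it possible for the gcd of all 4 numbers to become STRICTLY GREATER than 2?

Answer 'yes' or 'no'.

Answer: no

Derivation:
Current gcd = 2
gcd of all OTHER numbers (without N[1]=26): gcd([30, 22, 6]) = 2
The new gcd after any change is gcd(2, new_value).
This can be at most 2.
Since 2 = old gcd 2, the gcd can only stay the same or decrease.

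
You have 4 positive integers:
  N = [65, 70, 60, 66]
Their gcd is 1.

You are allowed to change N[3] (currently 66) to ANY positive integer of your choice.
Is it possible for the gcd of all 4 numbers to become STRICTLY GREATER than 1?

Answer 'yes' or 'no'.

Answer: yes

Derivation:
Current gcd = 1
gcd of all OTHER numbers (without N[3]=66): gcd([65, 70, 60]) = 5
The new gcd after any change is gcd(5, new_value).
This can be at most 5.
Since 5 > old gcd 1, the gcd CAN increase (e.g., set N[3] = 5).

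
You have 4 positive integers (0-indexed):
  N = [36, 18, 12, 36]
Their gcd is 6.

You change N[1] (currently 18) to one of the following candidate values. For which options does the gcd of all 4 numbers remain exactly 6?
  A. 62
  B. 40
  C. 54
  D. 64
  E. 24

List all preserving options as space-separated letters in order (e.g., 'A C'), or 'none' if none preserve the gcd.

Answer: C

Derivation:
Old gcd = 6; gcd of others (without N[1]) = 12
New gcd for candidate v: gcd(12, v). Preserves old gcd iff gcd(12, v) = 6.
  Option A: v=62, gcd(12,62)=2 -> changes
  Option B: v=40, gcd(12,40)=4 -> changes
  Option C: v=54, gcd(12,54)=6 -> preserves
  Option D: v=64, gcd(12,64)=4 -> changes
  Option E: v=24, gcd(12,24)=12 -> changes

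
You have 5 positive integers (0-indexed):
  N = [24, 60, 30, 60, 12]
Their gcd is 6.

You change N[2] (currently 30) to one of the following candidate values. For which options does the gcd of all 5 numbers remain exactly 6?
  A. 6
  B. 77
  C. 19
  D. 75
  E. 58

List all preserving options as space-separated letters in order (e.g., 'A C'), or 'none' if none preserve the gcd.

Answer: A

Derivation:
Old gcd = 6; gcd of others (without N[2]) = 12
New gcd for candidate v: gcd(12, v). Preserves old gcd iff gcd(12, v) = 6.
  Option A: v=6, gcd(12,6)=6 -> preserves
  Option B: v=77, gcd(12,77)=1 -> changes
  Option C: v=19, gcd(12,19)=1 -> changes
  Option D: v=75, gcd(12,75)=3 -> changes
  Option E: v=58, gcd(12,58)=2 -> changes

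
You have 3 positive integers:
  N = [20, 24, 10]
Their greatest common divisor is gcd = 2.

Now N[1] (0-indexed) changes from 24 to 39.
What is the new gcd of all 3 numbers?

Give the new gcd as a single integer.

Numbers: [20, 24, 10], gcd = 2
Change: index 1, 24 -> 39
gcd of the OTHER numbers (without index 1): gcd([20, 10]) = 10
New gcd = gcd(g_others, new_val) = gcd(10, 39) = 1

Answer: 1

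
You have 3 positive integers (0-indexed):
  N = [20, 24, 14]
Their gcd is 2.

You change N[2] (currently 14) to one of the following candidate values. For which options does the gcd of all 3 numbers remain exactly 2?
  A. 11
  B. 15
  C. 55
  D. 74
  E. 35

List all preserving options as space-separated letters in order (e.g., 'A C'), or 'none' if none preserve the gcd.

Old gcd = 2; gcd of others (without N[2]) = 4
New gcd for candidate v: gcd(4, v). Preserves old gcd iff gcd(4, v) = 2.
  Option A: v=11, gcd(4,11)=1 -> changes
  Option B: v=15, gcd(4,15)=1 -> changes
  Option C: v=55, gcd(4,55)=1 -> changes
  Option D: v=74, gcd(4,74)=2 -> preserves
  Option E: v=35, gcd(4,35)=1 -> changes

Answer: D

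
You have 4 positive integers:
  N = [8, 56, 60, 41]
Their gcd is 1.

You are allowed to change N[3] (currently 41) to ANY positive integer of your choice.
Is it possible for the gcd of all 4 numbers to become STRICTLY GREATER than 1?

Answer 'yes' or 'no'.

Answer: yes

Derivation:
Current gcd = 1
gcd of all OTHER numbers (without N[3]=41): gcd([8, 56, 60]) = 4
The new gcd after any change is gcd(4, new_value).
This can be at most 4.
Since 4 > old gcd 1, the gcd CAN increase (e.g., set N[3] = 4).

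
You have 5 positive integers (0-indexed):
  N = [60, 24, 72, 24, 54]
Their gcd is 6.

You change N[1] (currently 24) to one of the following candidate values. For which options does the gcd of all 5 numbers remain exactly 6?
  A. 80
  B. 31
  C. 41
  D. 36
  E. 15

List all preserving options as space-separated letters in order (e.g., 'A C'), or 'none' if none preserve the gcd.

Answer: D

Derivation:
Old gcd = 6; gcd of others (without N[1]) = 6
New gcd for candidate v: gcd(6, v). Preserves old gcd iff gcd(6, v) = 6.
  Option A: v=80, gcd(6,80)=2 -> changes
  Option B: v=31, gcd(6,31)=1 -> changes
  Option C: v=41, gcd(6,41)=1 -> changes
  Option D: v=36, gcd(6,36)=6 -> preserves
  Option E: v=15, gcd(6,15)=3 -> changes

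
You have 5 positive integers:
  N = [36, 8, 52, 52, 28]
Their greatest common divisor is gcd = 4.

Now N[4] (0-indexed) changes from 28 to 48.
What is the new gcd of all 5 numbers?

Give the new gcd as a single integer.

Numbers: [36, 8, 52, 52, 28], gcd = 4
Change: index 4, 28 -> 48
gcd of the OTHER numbers (without index 4): gcd([36, 8, 52, 52]) = 4
New gcd = gcd(g_others, new_val) = gcd(4, 48) = 4

Answer: 4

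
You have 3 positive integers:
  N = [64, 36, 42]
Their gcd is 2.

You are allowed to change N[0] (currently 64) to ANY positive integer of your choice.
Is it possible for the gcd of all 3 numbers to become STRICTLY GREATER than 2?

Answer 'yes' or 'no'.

Answer: yes

Derivation:
Current gcd = 2
gcd of all OTHER numbers (without N[0]=64): gcd([36, 42]) = 6
The new gcd after any change is gcd(6, new_value).
This can be at most 6.
Since 6 > old gcd 2, the gcd CAN increase (e.g., set N[0] = 6).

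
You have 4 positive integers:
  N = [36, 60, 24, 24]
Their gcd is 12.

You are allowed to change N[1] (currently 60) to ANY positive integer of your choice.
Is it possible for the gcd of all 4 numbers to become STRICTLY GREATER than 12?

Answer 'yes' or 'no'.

Answer: no

Derivation:
Current gcd = 12
gcd of all OTHER numbers (without N[1]=60): gcd([36, 24, 24]) = 12
The new gcd after any change is gcd(12, new_value).
This can be at most 12.
Since 12 = old gcd 12, the gcd can only stay the same or decrease.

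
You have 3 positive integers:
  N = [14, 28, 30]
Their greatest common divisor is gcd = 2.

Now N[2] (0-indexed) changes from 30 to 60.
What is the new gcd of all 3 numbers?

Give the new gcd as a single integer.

Numbers: [14, 28, 30], gcd = 2
Change: index 2, 30 -> 60
gcd of the OTHER numbers (without index 2): gcd([14, 28]) = 14
New gcd = gcd(g_others, new_val) = gcd(14, 60) = 2

Answer: 2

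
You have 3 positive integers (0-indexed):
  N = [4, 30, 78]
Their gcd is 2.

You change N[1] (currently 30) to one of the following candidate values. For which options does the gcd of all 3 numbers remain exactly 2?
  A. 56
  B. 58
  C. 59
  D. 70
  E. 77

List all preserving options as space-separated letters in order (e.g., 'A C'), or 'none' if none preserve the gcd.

Old gcd = 2; gcd of others (without N[1]) = 2
New gcd for candidate v: gcd(2, v). Preserves old gcd iff gcd(2, v) = 2.
  Option A: v=56, gcd(2,56)=2 -> preserves
  Option B: v=58, gcd(2,58)=2 -> preserves
  Option C: v=59, gcd(2,59)=1 -> changes
  Option D: v=70, gcd(2,70)=2 -> preserves
  Option E: v=77, gcd(2,77)=1 -> changes

Answer: A B D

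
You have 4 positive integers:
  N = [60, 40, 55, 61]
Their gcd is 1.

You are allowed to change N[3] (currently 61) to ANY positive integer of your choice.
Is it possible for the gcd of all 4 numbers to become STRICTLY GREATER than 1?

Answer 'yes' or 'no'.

Answer: yes

Derivation:
Current gcd = 1
gcd of all OTHER numbers (without N[3]=61): gcd([60, 40, 55]) = 5
The new gcd after any change is gcd(5, new_value).
This can be at most 5.
Since 5 > old gcd 1, the gcd CAN increase (e.g., set N[3] = 5).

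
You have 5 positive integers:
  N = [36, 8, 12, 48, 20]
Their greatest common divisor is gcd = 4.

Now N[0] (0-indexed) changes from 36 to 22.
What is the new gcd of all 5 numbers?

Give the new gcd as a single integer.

Answer: 2

Derivation:
Numbers: [36, 8, 12, 48, 20], gcd = 4
Change: index 0, 36 -> 22
gcd of the OTHER numbers (without index 0): gcd([8, 12, 48, 20]) = 4
New gcd = gcd(g_others, new_val) = gcd(4, 22) = 2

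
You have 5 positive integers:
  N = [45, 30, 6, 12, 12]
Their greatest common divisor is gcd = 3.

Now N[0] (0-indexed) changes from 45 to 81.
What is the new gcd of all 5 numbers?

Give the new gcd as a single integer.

Numbers: [45, 30, 6, 12, 12], gcd = 3
Change: index 0, 45 -> 81
gcd of the OTHER numbers (without index 0): gcd([30, 6, 12, 12]) = 6
New gcd = gcd(g_others, new_val) = gcd(6, 81) = 3

Answer: 3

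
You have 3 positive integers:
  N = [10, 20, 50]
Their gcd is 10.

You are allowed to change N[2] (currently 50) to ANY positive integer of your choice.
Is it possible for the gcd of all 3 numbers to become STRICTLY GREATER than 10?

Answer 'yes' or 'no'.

Answer: no

Derivation:
Current gcd = 10
gcd of all OTHER numbers (without N[2]=50): gcd([10, 20]) = 10
The new gcd after any change is gcd(10, new_value).
This can be at most 10.
Since 10 = old gcd 10, the gcd can only stay the same or decrease.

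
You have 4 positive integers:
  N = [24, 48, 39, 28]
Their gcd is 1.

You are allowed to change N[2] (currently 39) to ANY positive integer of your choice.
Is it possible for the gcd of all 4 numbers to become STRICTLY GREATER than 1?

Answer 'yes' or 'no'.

Current gcd = 1
gcd of all OTHER numbers (without N[2]=39): gcd([24, 48, 28]) = 4
The new gcd after any change is gcd(4, new_value).
This can be at most 4.
Since 4 > old gcd 1, the gcd CAN increase (e.g., set N[2] = 4).

Answer: yes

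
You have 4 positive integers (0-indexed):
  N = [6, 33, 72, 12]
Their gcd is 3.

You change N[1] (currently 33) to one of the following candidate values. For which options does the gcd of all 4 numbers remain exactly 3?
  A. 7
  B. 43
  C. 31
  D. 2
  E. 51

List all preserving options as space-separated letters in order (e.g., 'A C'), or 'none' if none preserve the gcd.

Old gcd = 3; gcd of others (without N[1]) = 6
New gcd for candidate v: gcd(6, v). Preserves old gcd iff gcd(6, v) = 3.
  Option A: v=7, gcd(6,7)=1 -> changes
  Option B: v=43, gcd(6,43)=1 -> changes
  Option C: v=31, gcd(6,31)=1 -> changes
  Option D: v=2, gcd(6,2)=2 -> changes
  Option E: v=51, gcd(6,51)=3 -> preserves

Answer: E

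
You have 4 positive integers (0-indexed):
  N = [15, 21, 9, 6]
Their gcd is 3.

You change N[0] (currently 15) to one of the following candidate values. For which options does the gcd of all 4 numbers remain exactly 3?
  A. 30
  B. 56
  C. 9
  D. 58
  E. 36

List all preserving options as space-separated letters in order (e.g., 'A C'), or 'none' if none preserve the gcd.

Old gcd = 3; gcd of others (without N[0]) = 3
New gcd for candidate v: gcd(3, v). Preserves old gcd iff gcd(3, v) = 3.
  Option A: v=30, gcd(3,30)=3 -> preserves
  Option B: v=56, gcd(3,56)=1 -> changes
  Option C: v=9, gcd(3,9)=3 -> preserves
  Option D: v=58, gcd(3,58)=1 -> changes
  Option E: v=36, gcd(3,36)=3 -> preserves

Answer: A C E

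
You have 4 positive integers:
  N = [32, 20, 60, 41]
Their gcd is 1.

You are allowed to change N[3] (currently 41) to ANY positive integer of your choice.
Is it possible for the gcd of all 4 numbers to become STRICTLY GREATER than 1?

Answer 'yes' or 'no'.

Answer: yes

Derivation:
Current gcd = 1
gcd of all OTHER numbers (without N[3]=41): gcd([32, 20, 60]) = 4
The new gcd after any change is gcd(4, new_value).
This can be at most 4.
Since 4 > old gcd 1, the gcd CAN increase (e.g., set N[3] = 4).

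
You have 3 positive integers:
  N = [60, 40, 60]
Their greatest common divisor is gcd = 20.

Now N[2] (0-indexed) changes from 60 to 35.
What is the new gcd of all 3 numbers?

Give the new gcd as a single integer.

Answer: 5

Derivation:
Numbers: [60, 40, 60], gcd = 20
Change: index 2, 60 -> 35
gcd of the OTHER numbers (without index 2): gcd([60, 40]) = 20
New gcd = gcd(g_others, new_val) = gcd(20, 35) = 5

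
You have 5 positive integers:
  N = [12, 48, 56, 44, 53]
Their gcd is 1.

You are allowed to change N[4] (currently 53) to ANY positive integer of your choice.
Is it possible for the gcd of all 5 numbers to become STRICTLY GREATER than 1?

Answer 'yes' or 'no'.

Current gcd = 1
gcd of all OTHER numbers (without N[4]=53): gcd([12, 48, 56, 44]) = 4
The new gcd after any change is gcd(4, new_value).
This can be at most 4.
Since 4 > old gcd 1, the gcd CAN increase (e.g., set N[4] = 4).

Answer: yes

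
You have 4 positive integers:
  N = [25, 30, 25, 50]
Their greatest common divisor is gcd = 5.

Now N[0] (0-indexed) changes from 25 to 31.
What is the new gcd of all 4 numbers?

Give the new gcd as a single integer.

Numbers: [25, 30, 25, 50], gcd = 5
Change: index 0, 25 -> 31
gcd of the OTHER numbers (without index 0): gcd([30, 25, 50]) = 5
New gcd = gcd(g_others, new_val) = gcd(5, 31) = 1

Answer: 1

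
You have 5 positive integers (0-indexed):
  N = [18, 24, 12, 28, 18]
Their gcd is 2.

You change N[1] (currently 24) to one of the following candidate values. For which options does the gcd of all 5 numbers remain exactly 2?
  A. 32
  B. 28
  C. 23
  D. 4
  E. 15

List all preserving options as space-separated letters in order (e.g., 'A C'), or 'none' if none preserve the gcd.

Old gcd = 2; gcd of others (without N[1]) = 2
New gcd for candidate v: gcd(2, v). Preserves old gcd iff gcd(2, v) = 2.
  Option A: v=32, gcd(2,32)=2 -> preserves
  Option B: v=28, gcd(2,28)=2 -> preserves
  Option C: v=23, gcd(2,23)=1 -> changes
  Option D: v=4, gcd(2,4)=2 -> preserves
  Option E: v=15, gcd(2,15)=1 -> changes

Answer: A B D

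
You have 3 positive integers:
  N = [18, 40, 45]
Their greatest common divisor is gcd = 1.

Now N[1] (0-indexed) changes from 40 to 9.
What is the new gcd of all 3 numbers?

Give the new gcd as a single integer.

Numbers: [18, 40, 45], gcd = 1
Change: index 1, 40 -> 9
gcd of the OTHER numbers (without index 1): gcd([18, 45]) = 9
New gcd = gcd(g_others, new_val) = gcd(9, 9) = 9

Answer: 9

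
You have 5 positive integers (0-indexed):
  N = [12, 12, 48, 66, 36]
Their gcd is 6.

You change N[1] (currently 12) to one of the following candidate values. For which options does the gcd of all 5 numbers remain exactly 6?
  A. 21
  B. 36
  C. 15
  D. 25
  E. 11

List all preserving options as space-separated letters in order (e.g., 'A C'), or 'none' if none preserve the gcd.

Answer: B

Derivation:
Old gcd = 6; gcd of others (without N[1]) = 6
New gcd for candidate v: gcd(6, v). Preserves old gcd iff gcd(6, v) = 6.
  Option A: v=21, gcd(6,21)=3 -> changes
  Option B: v=36, gcd(6,36)=6 -> preserves
  Option C: v=15, gcd(6,15)=3 -> changes
  Option D: v=25, gcd(6,25)=1 -> changes
  Option E: v=11, gcd(6,11)=1 -> changes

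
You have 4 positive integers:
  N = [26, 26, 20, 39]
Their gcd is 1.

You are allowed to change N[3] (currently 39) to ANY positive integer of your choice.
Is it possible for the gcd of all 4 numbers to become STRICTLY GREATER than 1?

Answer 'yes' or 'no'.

Answer: yes

Derivation:
Current gcd = 1
gcd of all OTHER numbers (without N[3]=39): gcd([26, 26, 20]) = 2
The new gcd after any change is gcd(2, new_value).
This can be at most 2.
Since 2 > old gcd 1, the gcd CAN increase (e.g., set N[3] = 2).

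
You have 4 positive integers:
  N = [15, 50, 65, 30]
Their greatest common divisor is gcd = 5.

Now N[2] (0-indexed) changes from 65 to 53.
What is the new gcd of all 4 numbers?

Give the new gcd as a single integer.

Answer: 1

Derivation:
Numbers: [15, 50, 65, 30], gcd = 5
Change: index 2, 65 -> 53
gcd of the OTHER numbers (without index 2): gcd([15, 50, 30]) = 5
New gcd = gcd(g_others, new_val) = gcd(5, 53) = 1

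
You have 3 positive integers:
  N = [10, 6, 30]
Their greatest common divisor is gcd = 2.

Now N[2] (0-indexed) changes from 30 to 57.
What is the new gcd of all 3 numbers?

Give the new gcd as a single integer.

Answer: 1

Derivation:
Numbers: [10, 6, 30], gcd = 2
Change: index 2, 30 -> 57
gcd of the OTHER numbers (without index 2): gcd([10, 6]) = 2
New gcd = gcd(g_others, new_val) = gcd(2, 57) = 1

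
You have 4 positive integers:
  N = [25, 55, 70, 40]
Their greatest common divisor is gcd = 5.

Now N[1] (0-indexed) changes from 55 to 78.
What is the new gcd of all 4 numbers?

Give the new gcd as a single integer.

Answer: 1

Derivation:
Numbers: [25, 55, 70, 40], gcd = 5
Change: index 1, 55 -> 78
gcd of the OTHER numbers (without index 1): gcd([25, 70, 40]) = 5
New gcd = gcd(g_others, new_val) = gcd(5, 78) = 1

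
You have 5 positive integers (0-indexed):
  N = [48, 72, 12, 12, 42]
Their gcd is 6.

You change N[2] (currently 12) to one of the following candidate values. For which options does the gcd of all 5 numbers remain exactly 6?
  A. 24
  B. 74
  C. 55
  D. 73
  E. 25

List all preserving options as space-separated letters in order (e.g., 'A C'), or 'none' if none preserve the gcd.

Answer: A

Derivation:
Old gcd = 6; gcd of others (without N[2]) = 6
New gcd for candidate v: gcd(6, v). Preserves old gcd iff gcd(6, v) = 6.
  Option A: v=24, gcd(6,24)=6 -> preserves
  Option B: v=74, gcd(6,74)=2 -> changes
  Option C: v=55, gcd(6,55)=1 -> changes
  Option D: v=73, gcd(6,73)=1 -> changes
  Option E: v=25, gcd(6,25)=1 -> changes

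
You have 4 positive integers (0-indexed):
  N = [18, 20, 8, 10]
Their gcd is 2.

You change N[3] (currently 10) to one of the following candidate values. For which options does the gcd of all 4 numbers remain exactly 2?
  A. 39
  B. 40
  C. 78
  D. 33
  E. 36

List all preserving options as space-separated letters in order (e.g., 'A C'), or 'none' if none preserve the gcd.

Old gcd = 2; gcd of others (without N[3]) = 2
New gcd for candidate v: gcd(2, v). Preserves old gcd iff gcd(2, v) = 2.
  Option A: v=39, gcd(2,39)=1 -> changes
  Option B: v=40, gcd(2,40)=2 -> preserves
  Option C: v=78, gcd(2,78)=2 -> preserves
  Option D: v=33, gcd(2,33)=1 -> changes
  Option E: v=36, gcd(2,36)=2 -> preserves

Answer: B C E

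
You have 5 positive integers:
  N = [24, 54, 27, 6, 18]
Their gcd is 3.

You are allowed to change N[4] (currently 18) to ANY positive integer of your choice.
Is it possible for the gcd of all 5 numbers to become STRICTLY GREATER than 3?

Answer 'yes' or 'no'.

Current gcd = 3
gcd of all OTHER numbers (without N[4]=18): gcd([24, 54, 27, 6]) = 3
The new gcd after any change is gcd(3, new_value).
This can be at most 3.
Since 3 = old gcd 3, the gcd can only stay the same or decrease.

Answer: no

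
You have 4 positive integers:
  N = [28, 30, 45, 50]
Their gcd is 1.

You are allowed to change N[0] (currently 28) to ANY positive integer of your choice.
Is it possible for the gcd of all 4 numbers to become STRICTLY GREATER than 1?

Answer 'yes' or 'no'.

Answer: yes

Derivation:
Current gcd = 1
gcd of all OTHER numbers (without N[0]=28): gcd([30, 45, 50]) = 5
The new gcd after any change is gcd(5, new_value).
This can be at most 5.
Since 5 > old gcd 1, the gcd CAN increase (e.g., set N[0] = 5).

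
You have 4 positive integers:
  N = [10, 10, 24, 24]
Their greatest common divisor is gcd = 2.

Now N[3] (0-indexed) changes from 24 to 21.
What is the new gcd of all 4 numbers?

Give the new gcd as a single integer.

Answer: 1

Derivation:
Numbers: [10, 10, 24, 24], gcd = 2
Change: index 3, 24 -> 21
gcd of the OTHER numbers (without index 3): gcd([10, 10, 24]) = 2
New gcd = gcd(g_others, new_val) = gcd(2, 21) = 1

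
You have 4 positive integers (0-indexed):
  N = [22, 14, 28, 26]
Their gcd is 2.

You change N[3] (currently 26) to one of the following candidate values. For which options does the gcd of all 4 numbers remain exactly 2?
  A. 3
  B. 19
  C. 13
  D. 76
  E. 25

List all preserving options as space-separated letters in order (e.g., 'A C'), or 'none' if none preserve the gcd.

Old gcd = 2; gcd of others (without N[3]) = 2
New gcd for candidate v: gcd(2, v). Preserves old gcd iff gcd(2, v) = 2.
  Option A: v=3, gcd(2,3)=1 -> changes
  Option B: v=19, gcd(2,19)=1 -> changes
  Option C: v=13, gcd(2,13)=1 -> changes
  Option D: v=76, gcd(2,76)=2 -> preserves
  Option E: v=25, gcd(2,25)=1 -> changes

Answer: D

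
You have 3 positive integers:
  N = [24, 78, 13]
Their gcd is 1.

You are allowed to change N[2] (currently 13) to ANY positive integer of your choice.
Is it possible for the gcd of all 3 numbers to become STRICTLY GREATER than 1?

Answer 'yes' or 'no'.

Current gcd = 1
gcd of all OTHER numbers (without N[2]=13): gcd([24, 78]) = 6
The new gcd after any change is gcd(6, new_value).
This can be at most 6.
Since 6 > old gcd 1, the gcd CAN increase (e.g., set N[2] = 6).

Answer: yes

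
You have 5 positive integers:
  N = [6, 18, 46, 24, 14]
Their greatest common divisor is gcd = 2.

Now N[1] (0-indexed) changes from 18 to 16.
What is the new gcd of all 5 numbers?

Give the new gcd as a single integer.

Numbers: [6, 18, 46, 24, 14], gcd = 2
Change: index 1, 18 -> 16
gcd of the OTHER numbers (without index 1): gcd([6, 46, 24, 14]) = 2
New gcd = gcd(g_others, new_val) = gcd(2, 16) = 2

Answer: 2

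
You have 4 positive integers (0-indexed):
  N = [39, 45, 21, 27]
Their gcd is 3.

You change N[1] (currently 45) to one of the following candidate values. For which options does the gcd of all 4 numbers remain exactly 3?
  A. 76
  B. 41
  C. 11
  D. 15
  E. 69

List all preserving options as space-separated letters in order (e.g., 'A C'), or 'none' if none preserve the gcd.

Answer: D E

Derivation:
Old gcd = 3; gcd of others (without N[1]) = 3
New gcd for candidate v: gcd(3, v). Preserves old gcd iff gcd(3, v) = 3.
  Option A: v=76, gcd(3,76)=1 -> changes
  Option B: v=41, gcd(3,41)=1 -> changes
  Option C: v=11, gcd(3,11)=1 -> changes
  Option D: v=15, gcd(3,15)=3 -> preserves
  Option E: v=69, gcd(3,69)=3 -> preserves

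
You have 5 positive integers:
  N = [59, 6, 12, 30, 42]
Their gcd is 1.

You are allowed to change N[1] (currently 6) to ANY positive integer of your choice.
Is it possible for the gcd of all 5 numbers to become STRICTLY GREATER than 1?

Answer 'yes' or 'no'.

Answer: no

Derivation:
Current gcd = 1
gcd of all OTHER numbers (without N[1]=6): gcd([59, 12, 30, 42]) = 1
The new gcd after any change is gcd(1, new_value).
This can be at most 1.
Since 1 = old gcd 1, the gcd can only stay the same or decrease.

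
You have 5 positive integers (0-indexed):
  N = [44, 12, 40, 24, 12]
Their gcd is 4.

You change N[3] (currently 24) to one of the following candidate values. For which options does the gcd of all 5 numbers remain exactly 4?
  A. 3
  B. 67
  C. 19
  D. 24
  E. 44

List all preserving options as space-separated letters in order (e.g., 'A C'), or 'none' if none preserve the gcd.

Old gcd = 4; gcd of others (without N[3]) = 4
New gcd for candidate v: gcd(4, v). Preserves old gcd iff gcd(4, v) = 4.
  Option A: v=3, gcd(4,3)=1 -> changes
  Option B: v=67, gcd(4,67)=1 -> changes
  Option C: v=19, gcd(4,19)=1 -> changes
  Option D: v=24, gcd(4,24)=4 -> preserves
  Option E: v=44, gcd(4,44)=4 -> preserves

Answer: D E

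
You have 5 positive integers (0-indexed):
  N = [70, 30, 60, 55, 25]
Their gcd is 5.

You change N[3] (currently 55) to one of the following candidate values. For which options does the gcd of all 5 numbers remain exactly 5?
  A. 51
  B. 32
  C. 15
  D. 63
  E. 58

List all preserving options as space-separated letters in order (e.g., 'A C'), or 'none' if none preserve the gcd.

Answer: C

Derivation:
Old gcd = 5; gcd of others (without N[3]) = 5
New gcd for candidate v: gcd(5, v). Preserves old gcd iff gcd(5, v) = 5.
  Option A: v=51, gcd(5,51)=1 -> changes
  Option B: v=32, gcd(5,32)=1 -> changes
  Option C: v=15, gcd(5,15)=5 -> preserves
  Option D: v=63, gcd(5,63)=1 -> changes
  Option E: v=58, gcd(5,58)=1 -> changes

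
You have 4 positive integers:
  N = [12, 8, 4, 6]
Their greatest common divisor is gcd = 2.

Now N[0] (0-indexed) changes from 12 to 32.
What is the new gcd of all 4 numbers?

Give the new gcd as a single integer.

Answer: 2

Derivation:
Numbers: [12, 8, 4, 6], gcd = 2
Change: index 0, 12 -> 32
gcd of the OTHER numbers (without index 0): gcd([8, 4, 6]) = 2
New gcd = gcd(g_others, new_val) = gcd(2, 32) = 2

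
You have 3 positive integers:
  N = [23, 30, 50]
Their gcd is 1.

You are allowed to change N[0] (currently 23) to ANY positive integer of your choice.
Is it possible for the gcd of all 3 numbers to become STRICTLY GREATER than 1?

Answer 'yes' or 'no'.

Answer: yes

Derivation:
Current gcd = 1
gcd of all OTHER numbers (without N[0]=23): gcd([30, 50]) = 10
The new gcd after any change is gcd(10, new_value).
This can be at most 10.
Since 10 > old gcd 1, the gcd CAN increase (e.g., set N[0] = 10).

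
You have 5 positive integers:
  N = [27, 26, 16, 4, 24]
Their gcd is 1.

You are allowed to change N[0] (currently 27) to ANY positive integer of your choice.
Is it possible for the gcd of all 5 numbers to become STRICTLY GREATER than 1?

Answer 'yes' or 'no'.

Current gcd = 1
gcd of all OTHER numbers (without N[0]=27): gcd([26, 16, 4, 24]) = 2
The new gcd after any change is gcd(2, new_value).
This can be at most 2.
Since 2 > old gcd 1, the gcd CAN increase (e.g., set N[0] = 2).

Answer: yes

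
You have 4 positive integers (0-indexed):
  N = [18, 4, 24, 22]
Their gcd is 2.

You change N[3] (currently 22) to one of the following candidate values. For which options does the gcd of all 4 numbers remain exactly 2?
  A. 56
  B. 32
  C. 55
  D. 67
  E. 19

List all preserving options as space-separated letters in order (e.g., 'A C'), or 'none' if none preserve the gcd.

Answer: A B

Derivation:
Old gcd = 2; gcd of others (without N[3]) = 2
New gcd for candidate v: gcd(2, v). Preserves old gcd iff gcd(2, v) = 2.
  Option A: v=56, gcd(2,56)=2 -> preserves
  Option B: v=32, gcd(2,32)=2 -> preserves
  Option C: v=55, gcd(2,55)=1 -> changes
  Option D: v=67, gcd(2,67)=1 -> changes
  Option E: v=19, gcd(2,19)=1 -> changes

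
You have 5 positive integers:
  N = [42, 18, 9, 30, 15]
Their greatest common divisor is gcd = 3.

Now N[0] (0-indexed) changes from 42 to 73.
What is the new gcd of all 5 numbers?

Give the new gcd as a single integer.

Numbers: [42, 18, 9, 30, 15], gcd = 3
Change: index 0, 42 -> 73
gcd of the OTHER numbers (without index 0): gcd([18, 9, 30, 15]) = 3
New gcd = gcd(g_others, new_val) = gcd(3, 73) = 1

Answer: 1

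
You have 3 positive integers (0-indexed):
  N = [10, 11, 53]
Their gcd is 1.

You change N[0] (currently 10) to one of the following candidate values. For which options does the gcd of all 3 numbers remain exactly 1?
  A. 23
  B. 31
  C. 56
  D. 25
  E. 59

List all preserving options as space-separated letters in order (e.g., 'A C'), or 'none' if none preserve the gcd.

Old gcd = 1; gcd of others (without N[0]) = 1
New gcd for candidate v: gcd(1, v). Preserves old gcd iff gcd(1, v) = 1.
  Option A: v=23, gcd(1,23)=1 -> preserves
  Option B: v=31, gcd(1,31)=1 -> preserves
  Option C: v=56, gcd(1,56)=1 -> preserves
  Option D: v=25, gcd(1,25)=1 -> preserves
  Option E: v=59, gcd(1,59)=1 -> preserves

Answer: A B C D E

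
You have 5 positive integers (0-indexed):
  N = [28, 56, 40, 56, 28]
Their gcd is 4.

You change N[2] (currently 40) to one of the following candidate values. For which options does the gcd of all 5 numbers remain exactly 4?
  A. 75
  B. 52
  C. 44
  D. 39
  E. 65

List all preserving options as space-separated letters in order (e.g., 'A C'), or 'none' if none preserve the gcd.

Answer: B C

Derivation:
Old gcd = 4; gcd of others (without N[2]) = 28
New gcd for candidate v: gcd(28, v). Preserves old gcd iff gcd(28, v) = 4.
  Option A: v=75, gcd(28,75)=1 -> changes
  Option B: v=52, gcd(28,52)=4 -> preserves
  Option C: v=44, gcd(28,44)=4 -> preserves
  Option D: v=39, gcd(28,39)=1 -> changes
  Option E: v=65, gcd(28,65)=1 -> changes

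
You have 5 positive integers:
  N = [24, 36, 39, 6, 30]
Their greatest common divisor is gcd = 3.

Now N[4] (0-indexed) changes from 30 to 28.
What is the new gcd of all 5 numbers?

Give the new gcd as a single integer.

Numbers: [24, 36, 39, 6, 30], gcd = 3
Change: index 4, 30 -> 28
gcd of the OTHER numbers (without index 4): gcd([24, 36, 39, 6]) = 3
New gcd = gcd(g_others, new_val) = gcd(3, 28) = 1

Answer: 1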